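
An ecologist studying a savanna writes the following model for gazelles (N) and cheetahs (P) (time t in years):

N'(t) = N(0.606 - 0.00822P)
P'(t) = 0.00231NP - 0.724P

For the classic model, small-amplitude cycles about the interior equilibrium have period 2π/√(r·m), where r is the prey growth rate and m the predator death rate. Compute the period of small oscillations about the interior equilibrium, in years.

Here r = 0.606 and m = 0.724, so r·m = 0.439.
ω = √0.439 = 0.662 per year, hence T = 2π/ω ≈ 9.49 years.

T ≈ 9.49 years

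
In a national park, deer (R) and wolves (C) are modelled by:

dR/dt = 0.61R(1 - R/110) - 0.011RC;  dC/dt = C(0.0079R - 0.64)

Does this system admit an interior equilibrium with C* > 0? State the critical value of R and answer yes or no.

The predator equation gives dC/dt > 0 only when R > 0.64/0.0079 = 81.
Without the predator, R → K = 110. Since 110 > 81, the predator can invade and persist.

Threshold R = 81; K > 81, so yes, the predator persists.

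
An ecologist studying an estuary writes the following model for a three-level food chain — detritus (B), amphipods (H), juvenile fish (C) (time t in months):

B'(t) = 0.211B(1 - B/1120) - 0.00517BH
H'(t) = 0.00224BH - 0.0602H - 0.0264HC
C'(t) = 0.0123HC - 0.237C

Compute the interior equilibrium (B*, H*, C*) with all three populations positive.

From dC/dt = 0: 0.0123H* = 0.237, so H* = 19.3.
From dB/dt = 0: 0.211(1 - B*/1120) = 0.00517·19.3, giving B* = 1120·(1 - 0.472) = 591.
From dH/dt = 0: 0.00224·591 - 0.0602 = 0.0264C*, so C* = 1.26/0.0264 = 47.9.

B* ≈ 591, H* ≈ 19.3, C* ≈ 47.9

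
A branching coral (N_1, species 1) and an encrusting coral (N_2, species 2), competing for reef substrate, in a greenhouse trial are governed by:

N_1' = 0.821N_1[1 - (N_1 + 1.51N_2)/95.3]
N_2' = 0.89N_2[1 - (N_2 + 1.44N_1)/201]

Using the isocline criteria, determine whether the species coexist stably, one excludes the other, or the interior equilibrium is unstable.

species 2 excludes species 1

Compare the nullcline intercepts: K1/α12 = 95.3/1.51 = 63.1 < K2 = 201; K2/α21 = 201/1.44 = 140 > K1 = 95.3.
Since the inequalities point opposite ways, species 2 can invade but species 1 cannot.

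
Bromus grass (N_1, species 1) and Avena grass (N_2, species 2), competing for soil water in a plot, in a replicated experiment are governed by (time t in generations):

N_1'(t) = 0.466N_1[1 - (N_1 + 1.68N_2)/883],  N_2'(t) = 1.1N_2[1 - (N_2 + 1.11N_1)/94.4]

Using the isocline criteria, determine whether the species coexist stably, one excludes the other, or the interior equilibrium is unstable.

species 1 excludes species 2

Compare the nullcline intercepts: K1/α12 = 883/1.68 = 526 > K2 = 94.4; K2/α21 = 94.4/1.11 = 85 < K1 = 883.
Since the inequalities point opposite ways, species 1 can invade but species 2 cannot.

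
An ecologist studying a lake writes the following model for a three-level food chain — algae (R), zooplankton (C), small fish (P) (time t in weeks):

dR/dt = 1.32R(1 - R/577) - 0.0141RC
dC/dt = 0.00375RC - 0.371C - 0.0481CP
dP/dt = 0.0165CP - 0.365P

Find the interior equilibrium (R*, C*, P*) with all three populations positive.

From dP/dt = 0: 0.0165C* = 0.365, so C* = 22.1.
From dR/dt = 0: 1.32(1 - R*/577) = 0.0141·22.1, giving R* = 577·(1 - 0.236) = 441.
From dC/dt = 0: 0.00375·441 - 0.371 = 0.0481P*, so P* = 1.28/0.0481 = 26.6.

R* ≈ 441, C* ≈ 22.1, P* ≈ 26.6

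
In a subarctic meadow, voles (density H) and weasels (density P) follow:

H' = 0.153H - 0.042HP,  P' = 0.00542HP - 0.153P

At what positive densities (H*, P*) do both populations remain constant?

H* ≈ 28.2, P* ≈ 3.64

Set dP/dt = 0 with P > 0: 0.00542H - 0.153 = 0, so H* = 0.153/0.00542 = 28.2.
Set dH/dt = 0 with H > 0: 0.153 - 0.042P = 0, so P* = 0.153/0.042 = 3.64.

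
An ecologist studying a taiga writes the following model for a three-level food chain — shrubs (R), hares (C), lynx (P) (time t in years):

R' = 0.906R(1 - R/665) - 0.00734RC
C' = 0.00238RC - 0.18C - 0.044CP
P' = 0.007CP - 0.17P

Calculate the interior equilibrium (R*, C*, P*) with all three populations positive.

From dP/dt = 0: 0.007C* = 0.17, so C* = 24.3.
From dR/dt = 0: 0.906(1 - R*/665) = 0.00734·24.3, giving R* = 665·(1 - 0.197) = 534.
From dC/dt = 0: 0.00238·534 - 0.18 = 0.044P*, so P* = 1.09/0.044 = 24.8.

R* ≈ 534, C* ≈ 24.3, P* ≈ 24.8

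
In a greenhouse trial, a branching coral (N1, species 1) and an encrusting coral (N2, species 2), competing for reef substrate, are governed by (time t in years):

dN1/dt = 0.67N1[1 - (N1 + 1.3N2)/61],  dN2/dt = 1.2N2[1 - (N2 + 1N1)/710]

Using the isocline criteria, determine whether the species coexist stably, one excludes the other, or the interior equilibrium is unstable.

species 2 excludes species 1

Compare the nullcline intercepts: K1/α12 = 61/1.3 = 46.9 < K2 = 710; K2/α21 = 710/1 = 710 > K1 = 61.
Since the inequalities point opposite ways, species 2 can invade but species 1 cannot.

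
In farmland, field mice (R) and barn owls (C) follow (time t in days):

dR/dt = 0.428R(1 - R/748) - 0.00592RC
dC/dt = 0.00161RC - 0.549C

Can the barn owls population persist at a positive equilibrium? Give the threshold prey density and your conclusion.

Threshold R = 341; K > 341, so yes, the predator persists.

The predator equation gives dC/dt > 0 only when R > 0.549/0.00161 = 341.
Without the predator, R → K = 748. Since 748 > 341, the predator can invade and persist.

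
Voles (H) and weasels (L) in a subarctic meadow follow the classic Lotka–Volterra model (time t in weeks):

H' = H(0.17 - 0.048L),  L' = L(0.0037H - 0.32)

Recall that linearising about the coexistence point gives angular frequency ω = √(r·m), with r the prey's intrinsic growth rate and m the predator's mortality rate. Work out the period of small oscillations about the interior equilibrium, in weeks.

Here r = 0.17 and m = 0.32, so r·m = 0.0544.
ω = √0.0544 = 0.233 per week, hence T = 2π/ω ≈ 26.9 weeks.

T ≈ 26.9 weeks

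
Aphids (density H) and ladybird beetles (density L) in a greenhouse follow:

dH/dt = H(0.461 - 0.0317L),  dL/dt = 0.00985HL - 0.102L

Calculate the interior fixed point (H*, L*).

H* ≈ 10.4, L* ≈ 14.5

Set dL/dt = 0 with L > 0: 0.00985H - 0.102 = 0, so H* = 0.102/0.00985 = 10.4.
Set dH/dt = 0 with H > 0: 0.461 - 0.0317L = 0, so L* = 0.461/0.0317 = 14.5.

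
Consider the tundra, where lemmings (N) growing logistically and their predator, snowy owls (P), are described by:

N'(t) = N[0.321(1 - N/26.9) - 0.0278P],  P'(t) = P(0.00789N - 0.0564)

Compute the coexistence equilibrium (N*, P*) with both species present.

N* ≈ 7.15, P* ≈ 8.48

From dP/dt = 0 with P > 0: 0.00789N* = 0.0564, so N* = 7.15.
Substitute into dN/dt = 0: 0.321(1 - 7.15/26.9) = 0.0278P*.
The bracket is 0.734, giving P* = 0.236/0.0278 = 8.48.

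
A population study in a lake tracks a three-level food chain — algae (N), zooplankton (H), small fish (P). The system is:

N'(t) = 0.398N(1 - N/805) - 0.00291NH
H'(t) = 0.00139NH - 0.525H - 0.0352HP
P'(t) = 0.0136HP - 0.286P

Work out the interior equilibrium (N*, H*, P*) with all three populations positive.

From dP/dt = 0: 0.0136H* = 0.286, so H* = 21.
From dN/dt = 0: 0.398(1 - N*/805) = 0.00291·21, giving N* = 805·(1 - 0.154) = 681.
From dH/dt = 0: 0.00139·681 - 0.525 = 0.0352P*, so P* = 0.422/0.0352 = 12.

N* ≈ 681, H* ≈ 21, P* ≈ 12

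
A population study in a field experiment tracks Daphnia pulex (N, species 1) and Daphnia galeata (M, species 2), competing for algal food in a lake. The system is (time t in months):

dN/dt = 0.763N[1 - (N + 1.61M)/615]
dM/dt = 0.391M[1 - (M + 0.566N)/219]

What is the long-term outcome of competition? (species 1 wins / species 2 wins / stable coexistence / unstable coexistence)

species 1 excludes species 2

Compare the nullcline intercepts: K1/α12 = 615/1.61 = 382 > K2 = 219; K2/α21 = 219/0.566 = 387 < K1 = 615.
Since the inequalities point opposite ways, species 1 can invade but species 2 cannot.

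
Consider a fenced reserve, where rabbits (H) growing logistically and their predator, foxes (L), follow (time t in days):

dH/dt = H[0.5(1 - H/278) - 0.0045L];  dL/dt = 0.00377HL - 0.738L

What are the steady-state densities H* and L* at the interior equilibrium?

H* ≈ 196, L* ≈ 32.9

From dL/dt = 0 with L > 0: 0.00377H* = 0.738, so H* = 196.
Substitute into dH/dt = 0: 0.5(1 - 196/278) = 0.0045L*.
The bracket is 0.296, giving L* = 0.148/0.0045 = 32.9.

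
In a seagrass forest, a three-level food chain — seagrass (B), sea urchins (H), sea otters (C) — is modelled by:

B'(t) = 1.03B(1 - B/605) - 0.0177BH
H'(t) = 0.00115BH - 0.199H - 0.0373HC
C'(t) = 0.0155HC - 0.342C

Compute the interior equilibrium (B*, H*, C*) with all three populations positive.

From dC/dt = 0: 0.0155H* = 0.342, so H* = 22.1.
From dB/dt = 0: 1.03(1 - B*/605) = 0.0177·22.1, giving B* = 605·(1 - 0.379) = 376.
From dH/dt = 0: 0.00115·376 - 0.199 = 0.0373C*, so C* = 0.233/0.0373 = 6.25.

B* ≈ 376, H* ≈ 22.1, C* ≈ 6.25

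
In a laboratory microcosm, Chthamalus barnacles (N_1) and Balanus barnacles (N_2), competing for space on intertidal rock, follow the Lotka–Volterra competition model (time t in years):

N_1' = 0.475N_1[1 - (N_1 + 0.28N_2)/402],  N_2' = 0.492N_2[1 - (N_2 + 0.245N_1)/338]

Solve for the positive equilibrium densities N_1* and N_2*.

N_1* ≈ 330, N_2* ≈ 257

Setting both brackets to zero gives the nullclines N_1 + 0.28N_2 = 402 and 0.245N_1 + N_2 = 338.
Substituting N_2 = 338 - 0.245N_1 into the first: N_1(1 - 0.28·0.245) = 402 - 0.28·338.
So N_1* = 307/0.931 = 330, and then N_2* = 338 - 0.245·330 = 257.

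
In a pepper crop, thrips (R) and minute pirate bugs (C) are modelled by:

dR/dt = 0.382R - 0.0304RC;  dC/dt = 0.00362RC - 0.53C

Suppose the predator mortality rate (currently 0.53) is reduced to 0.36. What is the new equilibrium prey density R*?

At the interior fixed point, setting dC/dt = 0 with C > 0 fixes R* = (predator death rate)/(RC coefficient) — independent of the other coefficients.
With the change, R* = 0.36/0.00362 = 99.4; it falls from 146.

R* ≈ 99.4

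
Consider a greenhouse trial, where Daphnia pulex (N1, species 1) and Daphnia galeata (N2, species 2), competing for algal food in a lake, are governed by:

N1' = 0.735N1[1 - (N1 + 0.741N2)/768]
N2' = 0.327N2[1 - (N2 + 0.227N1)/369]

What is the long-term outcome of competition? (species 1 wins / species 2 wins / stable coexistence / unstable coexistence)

Compare the nullcline intercepts: K1/α12 = 768/0.741 = 1040 > K2 = 369; K2/α21 = 369/0.227 = 1630 > K1 = 768.
Since both inequalities hold, each species can invade when rare, so the interior equilibrium is stable.

stable coexistence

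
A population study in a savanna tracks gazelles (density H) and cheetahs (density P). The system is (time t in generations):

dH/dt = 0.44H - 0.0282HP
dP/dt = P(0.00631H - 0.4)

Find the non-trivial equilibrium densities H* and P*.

Set dP/dt = 0 with P > 0: 0.00631H - 0.4 = 0, so H* = 0.4/0.00631 = 63.4.
Set dH/dt = 0 with H > 0: 0.44 - 0.0282P = 0, so P* = 0.44/0.0282 = 15.6.

H* ≈ 63.4, P* ≈ 15.6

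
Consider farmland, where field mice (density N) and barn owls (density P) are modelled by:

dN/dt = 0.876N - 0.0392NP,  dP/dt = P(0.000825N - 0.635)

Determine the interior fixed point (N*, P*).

N* ≈ 770, P* ≈ 22.3

Set dP/dt = 0 with P > 0: 0.000825N - 0.635 = 0, so N* = 0.635/0.000825 = 770.
Set dN/dt = 0 with N > 0: 0.876 - 0.0392P = 0, so P* = 0.876/0.0392 = 22.3.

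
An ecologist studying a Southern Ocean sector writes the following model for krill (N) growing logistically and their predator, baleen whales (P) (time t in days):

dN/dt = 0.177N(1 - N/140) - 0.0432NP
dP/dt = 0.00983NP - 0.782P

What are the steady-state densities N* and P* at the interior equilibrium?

From dP/dt = 0 with P > 0: 0.00983N* = 0.782, so N* = 79.6.
Substitute into dN/dt = 0: 0.177(1 - 79.6/140) = 0.0432P*.
The bracket is 0.432, giving P* = 0.0764/0.0432 = 1.77.

N* ≈ 79.6, P* ≈ 1.77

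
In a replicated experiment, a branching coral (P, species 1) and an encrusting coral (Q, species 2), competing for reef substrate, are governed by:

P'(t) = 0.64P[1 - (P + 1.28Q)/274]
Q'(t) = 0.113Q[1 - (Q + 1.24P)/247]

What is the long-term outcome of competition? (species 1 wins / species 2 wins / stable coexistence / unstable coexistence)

Compare the nullcline intercepts: K1/α12 = 274/1.28 = 214 < K2 = 247; K2/α21 = 247/1.24 = 199 < K1 = 274.
Since both are reversed, neither can invade when rare; the interior point is a saddle.

unstable coexistence (outcome depends on initial conditions)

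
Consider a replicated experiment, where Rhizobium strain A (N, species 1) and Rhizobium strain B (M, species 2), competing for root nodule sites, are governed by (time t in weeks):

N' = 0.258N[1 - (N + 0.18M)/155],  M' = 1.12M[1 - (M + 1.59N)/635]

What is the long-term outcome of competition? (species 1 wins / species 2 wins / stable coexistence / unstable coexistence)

Compare the nullcline intercepts: K1/α12 = 155/0.18 = 861 > K2 = 635; K2/α21 = 635/1.59 = 399 > K1 = 155.
Since both inequalities hold, each species can invade when rare, so the interior equilibrium is stable.

stable coexistence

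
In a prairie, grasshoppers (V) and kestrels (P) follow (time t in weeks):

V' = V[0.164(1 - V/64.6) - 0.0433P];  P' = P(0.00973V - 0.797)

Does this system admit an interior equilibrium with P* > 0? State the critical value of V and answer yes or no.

The predator equation gives dP/dt > 0 only when V > 0.797/0.00973 = 81.9.
Without the predator, V → K = 64.6. Since 64.6 < 81.9, the predator cannot invade.

Threshold V = 81.9; K < 81.9, so no, the predator goes extinct.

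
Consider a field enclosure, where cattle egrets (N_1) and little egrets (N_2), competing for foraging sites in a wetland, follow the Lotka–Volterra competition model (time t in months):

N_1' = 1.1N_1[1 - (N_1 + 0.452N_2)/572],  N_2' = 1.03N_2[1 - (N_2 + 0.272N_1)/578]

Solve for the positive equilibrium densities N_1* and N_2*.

Setting both brackets to zero gives the nullclines N_1 + 0.452N_2 = 572 and 0.272N_1 + N_2 = 578.
Substituting N_2 = 578 - 0.272N_1 into the first: N_1(1 - 0.452·0.272) = 572 - 0.452·578.
So N_1* = 311/0.877 = 354, and then N_2* = 578 - 0.272·354 = 482.

N_1* ≈ 354, N_2* ≈ 482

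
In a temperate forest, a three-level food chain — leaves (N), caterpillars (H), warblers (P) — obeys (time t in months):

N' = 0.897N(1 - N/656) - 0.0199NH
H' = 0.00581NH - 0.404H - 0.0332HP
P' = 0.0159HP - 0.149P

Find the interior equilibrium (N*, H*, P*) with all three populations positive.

From dP/dt = 0: 0.0159H* = 0.149, so H* = 9.37.
From dN/dt = 0: 0.897(1 - N*/656) = 0.0199·9.37, giving N* = 656·(1 - 0.208) = 520.
From dH/dt = 0: 0.00581·520 - 0.404 = 0.0332P*, so P* = 2.61/0.0332 = 78.8.

N* ≈ 520, H* ≈ 9.37, P* ≈ 78.8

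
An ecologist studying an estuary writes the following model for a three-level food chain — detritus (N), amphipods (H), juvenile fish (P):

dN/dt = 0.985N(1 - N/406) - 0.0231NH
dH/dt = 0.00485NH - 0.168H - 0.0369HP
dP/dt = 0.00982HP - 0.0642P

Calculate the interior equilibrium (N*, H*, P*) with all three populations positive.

From dP/dt = 0: 0.00982H* = 0.0642, so H* = 6.54.
From dN/dt = 0: 0.985(1 - N*/406) = 0.0231·6.54, giving N* = 406·(1 - 0.153) = 344.
From dH/dt = 0: 0.00485·344 - 0.168 = 0.0369P*, so P* = 1.5/0.0369 = 40.6.

N* ≈ 344, H* ≈ 6.54, P* ≈ 40.6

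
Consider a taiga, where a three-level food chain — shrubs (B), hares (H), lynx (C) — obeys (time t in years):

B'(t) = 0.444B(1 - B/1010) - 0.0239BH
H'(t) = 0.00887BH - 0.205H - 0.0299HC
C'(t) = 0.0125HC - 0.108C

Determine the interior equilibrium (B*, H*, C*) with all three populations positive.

From dC/dt = 0: 0.0125H* = 0.108, so H* = 8.64.
From dB/dt = 0: 0.444(1 - B*/1010) = 0.0239·8.64, giving B* = 1010·(1 - 0.465) = 540.
From dH/dt = 0: 0.00887·540 - 0.205 = 0.0299C*, so C* = 4.59/0.0299 = 153.

B* ≈ 540, H* ≈ 8.64, C* ≈ 153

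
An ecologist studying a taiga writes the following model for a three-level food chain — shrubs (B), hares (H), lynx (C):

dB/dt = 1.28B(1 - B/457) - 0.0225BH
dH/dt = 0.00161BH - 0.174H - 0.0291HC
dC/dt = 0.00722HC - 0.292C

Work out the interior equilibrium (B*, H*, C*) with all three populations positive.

From dC/dt = 0: 0.00722H* = 0.292, so H* = 40.4.
From dB/dt = 0: 1.28(1 - B*/457) = 0.0225·40.4, giving B* = 457·(1 - 0.711) = 132.
From dH/dt = 0: 0.00161·132 - 0.174 = 0.0291C*, so C* = 0.0387/0.0291 = 1.33.

B* ≈ 132, H* ≈ 40.4, C* ≈ 1.33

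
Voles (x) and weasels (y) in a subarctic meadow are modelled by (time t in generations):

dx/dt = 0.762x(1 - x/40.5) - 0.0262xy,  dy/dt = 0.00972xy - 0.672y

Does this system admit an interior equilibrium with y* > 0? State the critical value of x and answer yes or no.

The predator equation gives dy/dt > 0 only when x > 0.672/0.00972 = 69.1.
Without the predator, x → K = 40.5. Since 40.5 < 69.1, the predator cannot invade.

Threshold x = 69.1; K < 69.1, so no, the predator goes extinct.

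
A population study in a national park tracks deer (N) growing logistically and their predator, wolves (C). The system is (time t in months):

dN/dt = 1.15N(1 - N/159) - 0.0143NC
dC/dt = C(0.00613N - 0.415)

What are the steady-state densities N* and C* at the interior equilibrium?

N* ≈ 67.7, C* ≈ 46.2

From dC/dt = 0 with C > 0: 0.00613N* = 0.415, so N* = 67.7.
Substitute into dN/dt = 0: 1.15(1 - 67.7/159) = 0.0143C*.
The bracket is 0.574, giving C* = 0.66/0.0143 = 46.2.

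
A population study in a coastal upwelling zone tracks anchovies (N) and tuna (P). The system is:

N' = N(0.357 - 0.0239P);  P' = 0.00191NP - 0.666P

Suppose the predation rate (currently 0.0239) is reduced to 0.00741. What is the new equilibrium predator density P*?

At the interior fixed point, setting dN/dt = 0 with N > 0 fixes P* = (prey growth rate)/(NP coefficient) — independent of the other coefficients.
With the change, P* = 0.357/0.00741 = 48.2; it rises from 14.9.

P* ≈ 48.2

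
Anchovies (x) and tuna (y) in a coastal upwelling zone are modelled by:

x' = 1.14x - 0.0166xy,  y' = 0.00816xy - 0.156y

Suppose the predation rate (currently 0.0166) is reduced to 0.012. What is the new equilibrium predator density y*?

At the interior fixed point, setting dx/dt = 0 with x > 0 fixes y* = (prey growth rate)/(xy coefficient) — independent of the other coefficients.
With the change, y* = 1.14/0.012 = 95; it rises from 68.7.

y* ≈ 95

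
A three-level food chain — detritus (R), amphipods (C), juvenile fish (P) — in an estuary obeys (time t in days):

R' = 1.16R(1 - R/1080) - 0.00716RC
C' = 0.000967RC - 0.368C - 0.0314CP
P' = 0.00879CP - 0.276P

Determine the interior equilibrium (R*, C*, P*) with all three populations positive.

R* ≈ 871, C* ≈ 31.4, P* ≈ 15.1

From dP/dt = 0: 0.00879C* = 0.276, so C* = 31.4.
From dR/dt = 0: 1.16(1 - R*/1080) = 0.00716·31.4, giving R* = 1080·(1 - 0.194) = 871.
From dC/dt = 0: 0.000967·871 - 0.368 = 0.0314P*, so P* = 0.474/0.0314 = 15.1.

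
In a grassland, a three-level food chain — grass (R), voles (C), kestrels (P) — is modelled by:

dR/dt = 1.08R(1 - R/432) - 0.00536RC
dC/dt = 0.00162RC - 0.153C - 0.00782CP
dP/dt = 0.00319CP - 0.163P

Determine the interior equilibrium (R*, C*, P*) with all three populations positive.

R* ≈ 322, C* ≈ 51.1, P* ≈ 47.2

From dP/dt = 0: 0.00319C* = 0.163, so C* = 51.1.
From dR/dt = 0: 1.08(1 - R*/432) = 0.00536·51.1, giving R* = 432·(1 - 0.254) = 322.
From dC/dt = 0: 0.00162·322 - 0.153 = 0.00782P*, so P* = 0.369/0.00782 = 47.2.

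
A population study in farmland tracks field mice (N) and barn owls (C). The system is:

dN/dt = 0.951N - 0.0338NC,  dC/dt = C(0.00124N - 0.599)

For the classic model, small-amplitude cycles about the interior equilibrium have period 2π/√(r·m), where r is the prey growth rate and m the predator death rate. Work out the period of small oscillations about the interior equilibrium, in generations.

T ≈ 8.32 generations

Here r = 0.951 and m = 0.599, so r·m = 0.57.
ω = √0.57 = 0.755 per generation, hence T = 2π/ω ≈ 8.32 generations.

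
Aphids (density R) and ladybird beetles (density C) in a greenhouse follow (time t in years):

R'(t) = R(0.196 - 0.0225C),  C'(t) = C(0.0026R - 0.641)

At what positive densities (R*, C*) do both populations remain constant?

R* ≈ 247, C* ≈ 8.71

Set dC/dt = 0 with C > 0: 0.0026R - 0.641 = 0, so R* = 0.641/0.0026 = 247.
Set dR/dt = 0 with R > 0: 0.196 - 0.0225C = 0, so C* = 0.196/0.0225 = 8.71.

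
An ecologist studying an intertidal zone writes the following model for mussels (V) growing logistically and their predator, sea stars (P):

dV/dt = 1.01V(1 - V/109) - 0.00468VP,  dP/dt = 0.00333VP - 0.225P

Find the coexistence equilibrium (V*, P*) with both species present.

From dP/dt = 0 with P > 0: 0.00333V* = 0.225, so V* = 67.6.
Substitute into dV/dt = 0: 1.01(1 - 67.6/109) = 0.00468P*.
The bracket is 0.38, giving P* = 0.384/0.00468 = 82.

V* ≈ 67.6, P* ≈ 82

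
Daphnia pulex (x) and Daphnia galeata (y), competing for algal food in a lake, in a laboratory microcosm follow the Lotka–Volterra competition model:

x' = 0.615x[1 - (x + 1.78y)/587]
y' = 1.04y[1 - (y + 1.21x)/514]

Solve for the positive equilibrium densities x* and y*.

Setting both brackets to zero gives the nullclines x + 1.78y = 587 and 1.21x + y = 514.
Substituting y = 514 - 1.21x into the first: x(1 - 1.78·1.21) = 587 - 1.78·514.
So x* = -328/-1.15 = 284, and then y* = 514 - 1.21·284 = 170.

x* ≈ 284, y* ≈ 170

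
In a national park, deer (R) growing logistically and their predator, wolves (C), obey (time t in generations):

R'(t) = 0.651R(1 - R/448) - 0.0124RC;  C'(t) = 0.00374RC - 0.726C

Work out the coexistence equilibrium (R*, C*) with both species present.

R* ≈ 194, C* ≈ 29.8

From dC/dt = 0 with C > 0: 0.00374R* = 0.726, so R* = 194.
Substitute into dR/dt = 0: 0.651(1 - 194/448) = 0.0124C*.
The bracket is 0.567, giving C* = 0.369/0.0124 = 29.8.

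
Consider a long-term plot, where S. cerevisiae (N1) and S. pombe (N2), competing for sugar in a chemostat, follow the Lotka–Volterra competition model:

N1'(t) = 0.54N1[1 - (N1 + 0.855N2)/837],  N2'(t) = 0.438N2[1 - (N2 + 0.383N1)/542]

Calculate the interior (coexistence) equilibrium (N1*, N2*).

Setting both brackets to zero gives the nullclines N1 + 0.855N2 = 837 and 0.383N1 + N2 = 542.
Substituting N2 = 542 - 0.383N1 into the first: N1(1 - 0.855·0.383) = 837 - 0.855·542.
So N1* = 374/0.673 = 555, and then N2* = 542 - 0.383·555 = 329.

N1* ≈ 555, N2* ≈ 329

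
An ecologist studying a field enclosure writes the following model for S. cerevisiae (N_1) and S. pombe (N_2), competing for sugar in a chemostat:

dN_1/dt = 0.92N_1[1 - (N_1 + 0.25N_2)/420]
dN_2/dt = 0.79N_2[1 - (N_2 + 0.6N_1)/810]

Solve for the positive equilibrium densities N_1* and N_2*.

N_1* ≈ 256, N_2* ≈ 656

Setting both brackets to zero gives the nullclines N_1 + 0.25N_2 = 420 and 0.6N_1 + N_2 = 810.
Substituting N_2 = 810 - 0.6N_1 into the first: N_1(1 - 0.25·0.6) = 420 - 0.25·810.
So N_1* = 218/0.85 = 256, and then N_2* = 810 - 0.6·256 = 656.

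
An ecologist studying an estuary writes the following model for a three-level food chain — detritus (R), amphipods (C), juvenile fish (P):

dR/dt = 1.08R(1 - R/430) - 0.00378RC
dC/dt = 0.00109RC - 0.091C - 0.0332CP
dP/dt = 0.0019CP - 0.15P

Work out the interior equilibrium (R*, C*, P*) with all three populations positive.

R* ≈ 311, C* ≈ 78.9, P* ≈ 7.48

From dP/dt = 0: 0.0019C* = 0.15, so C* = 78.9.
From dR/dt = 0: 1.08(1 - R*/430) = 0.00378·78.9, giving R* = 430·(1 - 0.276) = 311.
From dC/dt = 0: 0.00109·311 - 0.091 = 0.0332P*, so P* = 0.248/0.0332 = 7.48.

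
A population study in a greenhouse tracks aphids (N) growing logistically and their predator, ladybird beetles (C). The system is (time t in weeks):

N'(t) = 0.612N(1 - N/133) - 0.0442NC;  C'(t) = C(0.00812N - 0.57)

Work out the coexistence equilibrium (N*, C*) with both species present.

N* ≈ 70.2, C* ≈ 6.54

From dC/dt = 0 with C > 0: 0.00812N* = 0.57, so N* = 70.2.
Substitute into dN/dt = 0: 0.612(1 - 70.2/133) = 0.0442C*.
The bracket is 0.472, giving C* = 0.289/0.0442 = 6.54.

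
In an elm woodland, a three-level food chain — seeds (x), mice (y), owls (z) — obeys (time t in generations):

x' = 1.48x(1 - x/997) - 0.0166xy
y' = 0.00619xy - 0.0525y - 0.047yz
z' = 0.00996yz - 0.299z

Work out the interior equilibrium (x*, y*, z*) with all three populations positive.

From dz/dt = 0: 0.00996y* = 0.299, so y* = 30.
From dx/dt = 0: 1.48(1 - x*/997) = 0.0166·30, giving x* = 997·(1 - 0.337) = 661.
From dy/dt = 0: 0.00619·661 - 0.0525 = 0.047z*, so z* = 4.04/0.047 = 86.

x* ≈ 661, y* ≈ 30, z* ≈ 86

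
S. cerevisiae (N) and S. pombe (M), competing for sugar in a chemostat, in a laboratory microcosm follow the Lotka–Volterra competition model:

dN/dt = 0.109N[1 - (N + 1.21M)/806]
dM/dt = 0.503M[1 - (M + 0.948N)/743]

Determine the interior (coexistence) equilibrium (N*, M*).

Setting both brackets to zero gives the nullclines N + 1.21M = 806 and 0.948N + M = 743.
Substituting M = 743 - 0.948N into the first: N(1 - 1.21·0.948) = 806 - 1.21·743.
So N* = -93/-0.147 = 633, and then M* = 743 - 0.948·633 = 143.

N* ≈ 633, M* ≈ 143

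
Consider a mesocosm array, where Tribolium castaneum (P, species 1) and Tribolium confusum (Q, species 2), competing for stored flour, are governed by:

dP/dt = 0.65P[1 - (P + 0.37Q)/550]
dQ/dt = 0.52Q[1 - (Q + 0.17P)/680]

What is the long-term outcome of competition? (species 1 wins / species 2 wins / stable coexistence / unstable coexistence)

stable coexistence

Compare the nullcline intercepts: K1/α12 = 550/0.37 = 1490 > K2 = 680; K2/α21 = 680/0.17 = 4000 > K1 = 550.
Since both inequalities hold, each species can invade when rare, so the interior equilibrium is stable.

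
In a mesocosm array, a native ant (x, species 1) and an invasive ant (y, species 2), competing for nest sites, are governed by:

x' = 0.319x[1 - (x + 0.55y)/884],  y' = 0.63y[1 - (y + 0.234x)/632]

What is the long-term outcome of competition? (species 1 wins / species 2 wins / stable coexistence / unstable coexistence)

Compare the nullcline intercepts: K1/α12 = 884/0.55 = 1610 > K2 = 632; K2/α21 = 632/0.234 = 2700 > K1 = 884.
Since both inequalities hold, each species can invade when rare, so the interior equilibrium is stable.

stable coexistence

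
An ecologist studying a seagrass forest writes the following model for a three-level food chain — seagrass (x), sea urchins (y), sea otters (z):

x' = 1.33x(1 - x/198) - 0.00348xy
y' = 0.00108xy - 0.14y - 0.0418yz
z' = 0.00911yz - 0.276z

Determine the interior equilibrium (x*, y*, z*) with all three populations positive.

From dz/dt = 0: 0.00911y* = 0.276, so y* = 30.3.
From dx/dt = 0: 1.33(1 - x*/198) = 0.00348·30.3, giving x* = 198·(1 - 0.0793) = 182.
From dy/dt = 0: 0.00108·182 - 0.14 = 0.0418z*, so z* = 0.0569/0.0418 = 1.36.

x* ≈ 182, y* ≈ 30.3, z* ≈ 1.36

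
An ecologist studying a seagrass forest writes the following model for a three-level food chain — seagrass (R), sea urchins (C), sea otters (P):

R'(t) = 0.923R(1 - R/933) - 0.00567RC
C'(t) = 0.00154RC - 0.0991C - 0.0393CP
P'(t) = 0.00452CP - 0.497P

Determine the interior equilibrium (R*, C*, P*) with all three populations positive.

From dP/dt = 0: 0.00452C* = 0.497, so C* = 110.
From dR/dt = 0: 0.923(1 - R*/933) = 0.00567·110, giving R* = 933·(1 - 0.675) = 303.
From dC/dt = 0: 0.00154·303 - 0.0991 = 0.0393P*, so P* = 0.367/0.0393 = 9.34.

R* ≈ 303, C* ≈ 110, P* ≈ 9.34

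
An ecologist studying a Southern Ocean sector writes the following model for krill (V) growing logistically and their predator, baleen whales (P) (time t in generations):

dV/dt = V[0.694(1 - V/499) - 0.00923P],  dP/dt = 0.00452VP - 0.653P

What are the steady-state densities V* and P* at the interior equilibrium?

From dP/dt = 0 with P > 0: 0.00452V* = 0.653, so V* = 144.
Substitute into dV/dt = 0: 0.694(1 - 144/499) = 0.00923P*.
The bracket is 0.71, giving P* = 0.493/0.00923 = 53.4.

V* ≈ 144, P* ≈ 53.4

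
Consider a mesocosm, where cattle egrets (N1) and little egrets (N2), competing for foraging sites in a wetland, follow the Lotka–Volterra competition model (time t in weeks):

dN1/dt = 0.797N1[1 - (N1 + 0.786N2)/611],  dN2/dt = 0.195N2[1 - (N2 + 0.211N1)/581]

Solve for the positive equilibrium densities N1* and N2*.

Setting both brackets to zero gives the nullclines N1 + 0.786N2 = 611 and 0.211N1 + N2 = 581.
Substituting N2 = 581 - 0.211N1 into the first: N1(1 - 0.786·0.211) = 611 - 0.786·581.
So N1* = 154/0.834 = 185, and then N2* = 581 - 0.211·185 = 542.

N1* ≈ 185, N2* ≈ 542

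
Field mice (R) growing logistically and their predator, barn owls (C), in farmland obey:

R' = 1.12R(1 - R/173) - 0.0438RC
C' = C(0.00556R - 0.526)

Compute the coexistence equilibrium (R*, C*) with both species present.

R* ≈ 94.6, C* ≈ 11.6

From dC/dt = 0 with C > 0: 0.00556R* = 0.526, so R* = 94.6.
Substitute into dR/dt = 0: 1.12(1 - 94.6/173) = 0.0438C*.
The bracket is 0.453, giving C* = 0.508/0.0438 = 11.6.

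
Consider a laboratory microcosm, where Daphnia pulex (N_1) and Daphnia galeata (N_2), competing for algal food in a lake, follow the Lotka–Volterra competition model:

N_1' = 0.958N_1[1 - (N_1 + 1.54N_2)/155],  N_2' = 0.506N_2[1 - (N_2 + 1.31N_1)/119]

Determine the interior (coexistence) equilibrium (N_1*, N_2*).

Setting both brackets to zero gives the nullclines N_1 + 1.54N_2 = 155 and 1.31N_1 + N_2 = 119.
Substituting N_2 = 119 - 1.31N_1 into the first: N_1(1 - 1.54·1.31) = 155 - 1.54·119.
So N_1* = -28.3/-1.02 = 27.8, and then N_2* = 119 - 1.31·27.8 = 82.6.

N_1* ≈ 27.8, N_2* ≈ 82.6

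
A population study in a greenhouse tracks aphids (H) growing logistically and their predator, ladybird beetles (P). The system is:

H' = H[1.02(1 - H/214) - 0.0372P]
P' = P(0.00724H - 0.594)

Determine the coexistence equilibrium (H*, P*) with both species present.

From dP/dt = 0 with P > 0: 0.00724H* = 0.594, so H* = 82.
Substitute into dH/dt = 0: 1.02(1 - 82/214) = 0.0372P*.
The bracket is 0.617, giving P* = 0.629/0.0372 = 16.9.

H* ≈ 82, P* ≈ 16.9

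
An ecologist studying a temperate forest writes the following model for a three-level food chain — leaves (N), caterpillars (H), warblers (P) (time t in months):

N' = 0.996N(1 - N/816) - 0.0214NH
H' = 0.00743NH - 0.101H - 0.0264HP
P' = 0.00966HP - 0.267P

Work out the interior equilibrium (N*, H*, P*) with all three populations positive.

From dP/dt = 0: 0.00966H* = 0.267, so H* = 27.6.
From dN/dt = 0: 0.996(1 - N*/816) = 0.0214·27.6, giving N* = 816·(1 - 0.594) = 331.
From dH/dt = 0: 0.00743·331 - 0.101 = 0.0264P*, so P* = 2.36/0.0264 = 89.4.

N* ≈ 331, H* ≈ 27.6, P* ≈ 89.4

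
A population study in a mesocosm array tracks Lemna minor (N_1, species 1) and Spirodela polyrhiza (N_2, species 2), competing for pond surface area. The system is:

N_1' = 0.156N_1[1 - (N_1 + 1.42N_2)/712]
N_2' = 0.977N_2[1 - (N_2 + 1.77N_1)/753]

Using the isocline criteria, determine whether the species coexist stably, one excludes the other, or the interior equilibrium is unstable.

Compare the nullcline intercepts: K1/α12 = 712/1.42 = 501 < K2 = 753; K2/α21 = 753/1.77 = 425 < K1 = 712.
Since both are reversed, neither can invade when rare; the interior point is a saddle.

unstable coexistence (outcome depends on initial conditions)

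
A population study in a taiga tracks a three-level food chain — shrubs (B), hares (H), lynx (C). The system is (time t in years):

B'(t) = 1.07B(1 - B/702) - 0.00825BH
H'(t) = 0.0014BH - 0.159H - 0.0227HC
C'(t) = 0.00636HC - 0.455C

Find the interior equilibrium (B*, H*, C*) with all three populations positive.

From dC/dt = 0: 0.00636H* = 0.455, so H* = 71.5.
From dB/dt = 0: 1.07(1 - B*/702) = 0.00825·71.5, giving B* = 702·(1 - 0.552) = 315.
From dH/dt = 0: 0.0014·315 - 0.159 = 0.0227C*, so C* = 0.282/0.0227 = 12.4.

B* ≈ 315, H* ≈ 71.5, C* ≈ 12.4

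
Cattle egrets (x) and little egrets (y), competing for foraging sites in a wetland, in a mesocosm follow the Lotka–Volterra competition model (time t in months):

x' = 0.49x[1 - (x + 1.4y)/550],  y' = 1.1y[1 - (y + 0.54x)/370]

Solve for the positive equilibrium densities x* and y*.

Setting both brackets to zero gives the nullclines x + 1.4y = 550 and 0.54x + y = 370.
Substituting y = 370 - 0.54x into the first: x(1 - 1.4·0.54) = 550 - 1.4·370.
So x* = 32/0.244 = 131, and then y* = 370 - 0.54·131 = 299.

x* ≈ 131, y* ≈ 299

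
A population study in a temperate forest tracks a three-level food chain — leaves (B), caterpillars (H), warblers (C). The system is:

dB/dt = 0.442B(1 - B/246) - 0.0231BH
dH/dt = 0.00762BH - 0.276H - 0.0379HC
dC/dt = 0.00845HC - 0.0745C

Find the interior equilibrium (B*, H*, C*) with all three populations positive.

From dC/dt = 0: 0.00845H* = 0.0745, so H* = 8.82.
From dB/dt = 0: 0.442(1 - B*/246) = 0.0231·8.82, giving B* = 246·(1 - 0.461) = 133.
From dH/dt = 0: 0.00762·133 - 0.276 = 0.0379C*, so C* = 0.735/0.0379 = 19.4.

B* ≈ 133, H* ≈ 8.82, C* ≈ 19.4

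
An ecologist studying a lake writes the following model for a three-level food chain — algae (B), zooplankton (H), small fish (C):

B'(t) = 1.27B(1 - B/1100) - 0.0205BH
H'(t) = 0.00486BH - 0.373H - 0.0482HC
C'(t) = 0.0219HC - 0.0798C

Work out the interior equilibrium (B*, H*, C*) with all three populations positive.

B* ≈ 1040, H* ≈ 3.64, C* ≈ 96.7

From dC/dt = 0: 0.0219H* = 0.0798, so H* = 3.64.
From dB/dt = 0: 1.27(1 - B*/1100) = 0.0205·3.64, giving B* = 1100·(1 - 0.0588) = 1040.
From dH/dt = 0: 0.00486·1040 - 0.373 = 0.0482C*, so C* = 4.66/0.0482 = 96.7.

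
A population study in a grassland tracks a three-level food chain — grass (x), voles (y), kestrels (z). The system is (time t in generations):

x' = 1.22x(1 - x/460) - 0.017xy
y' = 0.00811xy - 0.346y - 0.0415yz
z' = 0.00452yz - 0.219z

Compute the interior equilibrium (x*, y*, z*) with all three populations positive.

From dz/dt = 0: 0.00452y* = 0.219, so y* = 48.5.
From dx/dt = 0: 1.22(1 - x*/460) = 0.017·48.5, giving x* = 460·(1 - 0.675) = 149.
From dy/dt = 0: 0.00811·149 - 0.346 = 0.0415z*, so z* = 0.866/0.0415 = 20.9.

x* ≈ 149, y* ≈ 48.5, z* ≈ 20.9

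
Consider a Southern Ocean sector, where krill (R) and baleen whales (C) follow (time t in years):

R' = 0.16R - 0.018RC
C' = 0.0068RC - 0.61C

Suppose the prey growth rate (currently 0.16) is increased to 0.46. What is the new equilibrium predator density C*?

C* ≈ 25.6

At the interior fixed point, setting dR/dt = 0 with R > 0 fixes C* = (prey growth rate)/(RC coefficient) — independent of the other coefficients.
With the change, C* = 0.46/0.018 = 25.6; it rises from 8.89.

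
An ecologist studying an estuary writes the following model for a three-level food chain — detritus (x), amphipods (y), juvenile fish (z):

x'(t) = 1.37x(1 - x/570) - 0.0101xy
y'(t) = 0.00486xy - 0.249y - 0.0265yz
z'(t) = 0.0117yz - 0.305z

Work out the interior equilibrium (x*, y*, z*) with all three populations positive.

From dz/dt = 0: 0.0117y* = 0.305, so y* = 26.1.
From dx/dt = 0: 1.37(1 - x*/570) = 0.0101·26.1, giving x* = 570·(1 - 0.192) = 460.
From dy/dt = 0: 0.00486·460 - 0.249 = 0.0265z*, so z* = 1.99/0.0265 = 75.

x* ≈ 460, y* ≈ 26.1, z* ≈ 75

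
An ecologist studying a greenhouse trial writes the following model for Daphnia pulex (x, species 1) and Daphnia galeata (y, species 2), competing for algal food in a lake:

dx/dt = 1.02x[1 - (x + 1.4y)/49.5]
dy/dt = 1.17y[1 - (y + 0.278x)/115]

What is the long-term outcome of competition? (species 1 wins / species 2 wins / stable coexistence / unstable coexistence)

Compare the nullcline intercepts: K1/α12 = 49.5/1.4 = 35.4 < K2 = 115; K2/α21 = 115/0.278 = 414 > K1 = 49.5.
Since the inequalities point opposite ways, species 2 can invade but species 1 cannot.

species 2 excludes species 1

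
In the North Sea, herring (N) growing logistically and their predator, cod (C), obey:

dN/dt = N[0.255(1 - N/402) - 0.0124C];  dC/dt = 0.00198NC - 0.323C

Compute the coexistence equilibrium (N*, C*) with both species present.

From dC/dt = 0 with C > 0: 0.00198N* = 0.323, so N* = 163.
Substitute into dN/dt = 0: 0.255(1 - 163/402) = 0.0124C*.
The bracket is 0.594, giving C* = 0.152/0.0124 = 12.2.

N* ≈ 163, C* ≈ 12.2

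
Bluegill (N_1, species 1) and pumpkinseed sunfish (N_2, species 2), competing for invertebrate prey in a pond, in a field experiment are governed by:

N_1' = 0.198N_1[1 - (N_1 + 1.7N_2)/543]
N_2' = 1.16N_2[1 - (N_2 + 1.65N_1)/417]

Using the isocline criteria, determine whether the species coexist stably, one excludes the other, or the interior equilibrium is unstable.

unstable coexistence (outcome depends on initial conditions)

Compare the nullcline intercepts: K1/α12 = 543/1.7 = 319 < K2 = 417; K2/α21 = 417/1.65 = 253 < K1 = 543.
Since both are reversed, neither can invade when rare; the interior point is a saddle.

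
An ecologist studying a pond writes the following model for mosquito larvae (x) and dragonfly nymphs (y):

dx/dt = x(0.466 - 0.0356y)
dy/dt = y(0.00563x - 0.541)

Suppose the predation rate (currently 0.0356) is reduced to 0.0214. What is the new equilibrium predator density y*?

y* ≈ 21.8

At the interior fixed point, setting dx/dt = 0 with x > 0 fixes y* = (prey growth rate)/(xy coefficient) — independent of the other coefficients.
With the change, y* = 0.466/0.0214 = 21.8; it rises from 13.1.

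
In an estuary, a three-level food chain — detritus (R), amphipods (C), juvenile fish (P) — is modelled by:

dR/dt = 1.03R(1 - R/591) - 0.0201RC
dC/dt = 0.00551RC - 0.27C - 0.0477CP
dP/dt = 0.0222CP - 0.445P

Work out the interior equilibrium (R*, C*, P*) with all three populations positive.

From dP/dt = 0: 0.0222C* = 0.445, so C* = 20.
From dR/dt = 0: 1.03(1 - R*/591) = 0.0201·20, giving R* = 591·(1 - 0.391) = 360.
From dC/dt = 0: 0.00551·360 - 0.27 = 0.0477P*, so P* = 1.71/0.0477 = 35.9.

R* ≈ 360, C* ≈ 20, P* ≈ 35.9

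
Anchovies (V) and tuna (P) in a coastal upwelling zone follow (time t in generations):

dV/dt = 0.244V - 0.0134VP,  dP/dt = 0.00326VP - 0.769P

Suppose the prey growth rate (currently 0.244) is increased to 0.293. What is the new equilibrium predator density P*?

At the interior fixed point, setting dV/dt = 0 with V > 0 fixes P* = (prey growth rate)/(VP coefficient) — independent of the other coefficients.
With the change, P* = 0.293/0.0134 = 21.9; it rises from 18.2.

P* ≈ 21.9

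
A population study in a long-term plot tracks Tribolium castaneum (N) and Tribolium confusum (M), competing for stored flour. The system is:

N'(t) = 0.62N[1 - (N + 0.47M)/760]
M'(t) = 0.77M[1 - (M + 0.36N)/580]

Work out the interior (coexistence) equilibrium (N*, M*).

N* ≈ 587, M* ≈ 369

Setting both brackets to zero gives the nullclines N + 0.47M = 760 and 0.36N + M = 580.
Substituting M = 580 - 0.36N into the first: N(1 - 0.47·0.36) = 760 - 0.47·580.
So N* = 487/0.831 = 587, and then M* = 580 - 0.36·587 = 369.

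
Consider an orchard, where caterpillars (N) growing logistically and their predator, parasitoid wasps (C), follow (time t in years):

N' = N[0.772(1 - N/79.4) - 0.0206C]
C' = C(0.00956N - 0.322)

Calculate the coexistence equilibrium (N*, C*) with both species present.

N* ≈ 33.7, C* ≈ 21.6

From dC/dt = 0 with C > 0: 0.00956N* = 0.322, so N* = 33.7.
Substitute into dN/dt = 0: 0.772(1 - 33.7/79.4) = 0.0206C*.
The bracket is 0.576, giving C* = 0.445/0.0206 = 21.6.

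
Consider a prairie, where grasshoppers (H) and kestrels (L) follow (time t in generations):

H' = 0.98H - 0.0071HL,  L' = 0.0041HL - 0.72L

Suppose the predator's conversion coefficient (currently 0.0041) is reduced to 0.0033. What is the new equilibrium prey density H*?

At the interior fixed point, setting dL/dt = 0 with L > 0 fixes H* = (predator death rate)/(HL coefficient) — independent of the other coefficients.
With the change, H* = 0.72/0.0033 = 218; it rises from 176.

H* ≈ 218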